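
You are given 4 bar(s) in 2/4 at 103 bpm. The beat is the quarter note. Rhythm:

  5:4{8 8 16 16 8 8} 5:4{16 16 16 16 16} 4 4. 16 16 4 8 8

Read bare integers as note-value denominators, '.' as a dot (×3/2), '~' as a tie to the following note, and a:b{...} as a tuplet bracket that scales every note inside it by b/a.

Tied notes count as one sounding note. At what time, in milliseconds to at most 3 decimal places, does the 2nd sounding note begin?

note 2 onset = 2/5b = 233.01ms

1. 0.0ms @ 0 + 233.01ms (2/5)
2. 233.01ms @ 2/5 + 233.01ms (2/5)
3. 466.019ms @ 4/5 + 116.505ms (1/5)
4. 582.524ms @ 1 + 116.505ms (1/5)
5. 699.029ms @ 6/5 + 233.01ms (2/5)
6. 932.039ms @ 8/5 + 233.01ms (2/5)
7. 1165.049ms @ 2 + 116.505ms (1/5)
8. 1281.553ms @ 11/5 + 116.505ms (1/5)
9. 1398.058ms @ 12/5 + 116.505ms (1/5)
10. 1514.563ms @ 13/5 + 116.505ms (1/5)
11. 1631.068ms @ 14/5 + 116.505ms (1/5)
12. 1747.573ms @ 3 + 582.524ms (1)
13. 2330.097ms @ 4 + 873.786ms (3/2)
14. 3203.883ms @ 11/2 + 145.631ms (1/4)
15. 3349.515ms @ 23/4 + 145.631ms (1/4)
16. 3495.146ms @ 6 + 582.524ms (1)
17. 4077.67ms @ 7 + 291.262ms (1/2)
18. 4368.932ms @ 15/2 + 291.262ms (1/2)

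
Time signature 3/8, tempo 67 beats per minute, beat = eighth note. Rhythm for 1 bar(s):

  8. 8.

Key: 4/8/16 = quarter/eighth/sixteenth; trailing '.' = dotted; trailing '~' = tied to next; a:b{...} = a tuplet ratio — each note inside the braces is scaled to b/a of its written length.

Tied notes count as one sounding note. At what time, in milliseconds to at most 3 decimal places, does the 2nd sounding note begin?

1. 0.0ms @ 0 + 1343.284ms (3/2)
2. 1343.284ms @ 3/2 + 1343.284ms (3/2)

note 2 onset = 3/2b = 1343.284ms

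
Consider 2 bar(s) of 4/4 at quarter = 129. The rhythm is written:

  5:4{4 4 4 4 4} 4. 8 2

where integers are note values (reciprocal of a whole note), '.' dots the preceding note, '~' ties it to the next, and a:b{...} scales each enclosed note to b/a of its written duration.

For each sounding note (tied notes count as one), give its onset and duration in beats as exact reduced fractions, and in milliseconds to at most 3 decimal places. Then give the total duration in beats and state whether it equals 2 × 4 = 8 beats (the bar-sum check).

1) 0.0ms=0b +372.093ms=4/5b
2) 372.093ms=4/5b +372.093ms=4/5b
3) 744.186ms=8/5b +372.093ms=4/5b
4) 1116.279ms=12/5b +372.093ms=4/5b
5) 1488.372ms=16/5b +372.093ms=4/5b
6) 1860.465ms=4b +697.674ms=3/2b
7) 2558.14ms=11/2b +232.558ms=1/2b
8) 2790.698ms=6b +930.233ms=2b
Σ=8b of 8 (129bpm 4/4) — PASS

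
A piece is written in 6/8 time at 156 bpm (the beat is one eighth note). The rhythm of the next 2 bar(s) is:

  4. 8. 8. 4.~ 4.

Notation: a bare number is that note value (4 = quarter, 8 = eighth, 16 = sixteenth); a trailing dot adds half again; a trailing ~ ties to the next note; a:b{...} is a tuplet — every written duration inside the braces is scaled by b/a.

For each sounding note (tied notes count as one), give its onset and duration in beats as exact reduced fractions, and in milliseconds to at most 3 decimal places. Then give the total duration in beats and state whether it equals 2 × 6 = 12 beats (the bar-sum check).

1) 0.0ms=0b +1153.846ms=3b
2) 1153.846ms=3b +576.923ms=3/2b
3) 1730.769ms=9/2b +576.923ms=3/2b
4) 2307.692ms=6b +2307.692ms=6b
Σ=12b of 12 (156bpm 6/8) — PASS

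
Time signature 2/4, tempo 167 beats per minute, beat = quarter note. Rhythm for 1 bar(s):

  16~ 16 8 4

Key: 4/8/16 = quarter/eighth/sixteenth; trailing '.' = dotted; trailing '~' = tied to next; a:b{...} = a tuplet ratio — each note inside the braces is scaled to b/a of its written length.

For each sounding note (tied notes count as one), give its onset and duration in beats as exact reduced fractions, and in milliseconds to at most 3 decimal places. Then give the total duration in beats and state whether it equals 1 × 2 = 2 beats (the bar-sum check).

1) 0.0ms=0b +179.641ms=1/2b
2) 179.641ms=1/2b +179.641ms=1/2b
3) 359.281ms=1b +359.281ms=1b
Σ=2b of 2 (167bpm 2/4) — PASS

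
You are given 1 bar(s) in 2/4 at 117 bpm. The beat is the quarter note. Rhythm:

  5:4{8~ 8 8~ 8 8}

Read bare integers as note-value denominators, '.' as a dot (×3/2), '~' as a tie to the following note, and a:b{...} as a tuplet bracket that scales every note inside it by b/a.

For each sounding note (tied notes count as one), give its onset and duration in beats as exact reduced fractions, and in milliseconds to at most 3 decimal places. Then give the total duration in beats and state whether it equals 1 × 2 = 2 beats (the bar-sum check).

1) 0.0ms=0b +410.256ms=4/5b
2) 410.256ms=4/5b +410.256ms=4/5b
3) 820.513ms=8/5b +205.128ms=2/5b
Σ=2b of 2 (117bpm 2/4) — PASS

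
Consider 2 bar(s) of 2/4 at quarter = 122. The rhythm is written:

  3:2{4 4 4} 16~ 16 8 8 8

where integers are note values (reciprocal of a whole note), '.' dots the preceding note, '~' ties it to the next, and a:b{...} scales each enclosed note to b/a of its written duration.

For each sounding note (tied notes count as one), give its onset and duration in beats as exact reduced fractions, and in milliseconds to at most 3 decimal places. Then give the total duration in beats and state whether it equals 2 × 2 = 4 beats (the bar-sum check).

1) 0.0ms=0b +327.869ms=2/3b
2) 327.869ms=2/3b +327.869ms=2/3b
3) 655.738ms=4/3b +327.869ms=2/3b
4) 983.607ms=2b +245.902ms=1/2b
5) 1229.508ms=5/2b +245.902ms=1/2b
6) 1475.41ms=3b +245.902ms=1/2b
7) 1721.311ms=7/2b +245.902ms=1/2b
Σ=4b of 4 (122bpm 2/4) — PASS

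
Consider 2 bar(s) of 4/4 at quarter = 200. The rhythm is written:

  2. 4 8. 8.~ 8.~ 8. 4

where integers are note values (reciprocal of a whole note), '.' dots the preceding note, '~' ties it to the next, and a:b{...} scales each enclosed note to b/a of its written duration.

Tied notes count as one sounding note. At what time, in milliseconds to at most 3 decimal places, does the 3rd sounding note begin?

note 3 onset = 4b = 1200.0ms

1. 0.0ms @ 0 + 900.0ms (3)
2. 900.0ms @ 3 + 300.0ms (1)
3. 1200.0ms @ 4 + 225.0ms (3/4)
4. 1425.0ms @ 19/4 + 675.0ms (9/4)
5. 2100.0ms @ 7 + 300.0ms (1)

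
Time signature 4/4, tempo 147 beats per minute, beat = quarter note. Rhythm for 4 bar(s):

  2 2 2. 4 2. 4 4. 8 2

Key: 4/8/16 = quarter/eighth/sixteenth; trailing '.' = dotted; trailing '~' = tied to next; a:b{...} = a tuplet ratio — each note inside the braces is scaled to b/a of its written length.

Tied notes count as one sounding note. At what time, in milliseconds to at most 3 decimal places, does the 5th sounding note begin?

note 5 onset = 8b = 3265.306ms

1. 0.0ms @ 0 + 816.327ms (2)
2. 816.327ms @ 2 + 816.327ms (2)
3. 1632.653ms @ 4 + 1224.49ms (3)
4. 2857.143ms @ 7 + 408.163ms (1)
5. 3265.306ms @ 8 + 1224.49ms (3)
6. 4489.796ms @ 11 + 408.163ms (1)
7. 4897.959ms @ 12 + 612.245ms (3/2)
8. 5510.204ms @ 27/2 + 204.082ms (1/2)
9. 5714.286ms @ 14 + 816.327ms (2)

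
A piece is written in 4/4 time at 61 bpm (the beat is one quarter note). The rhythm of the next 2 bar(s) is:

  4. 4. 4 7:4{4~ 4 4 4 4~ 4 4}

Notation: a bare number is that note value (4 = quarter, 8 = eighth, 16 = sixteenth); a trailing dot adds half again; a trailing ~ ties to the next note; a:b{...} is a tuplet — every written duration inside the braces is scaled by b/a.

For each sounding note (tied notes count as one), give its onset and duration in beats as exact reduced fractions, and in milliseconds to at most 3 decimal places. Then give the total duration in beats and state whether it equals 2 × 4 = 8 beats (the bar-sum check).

1) 0.0ms=0b +1475.41ms=3/2b
2) 1475.41ms=3/2b +1475.41ms=3/2b
3) 2950.82ms=3b +983.607ms=1b
4) 3934.426ms=4b +1124.122ms=8/7b
5) 5058.548ms=36/7b +562.061ms=4/7b
6) 5620.609ms=40/7b +562.061ms=4/7b
7) 6182.67ms=44/7b +1124.122ms=8/7b
8) 7306.792ms=52/7b +562.061ms=4/7b
Σ=8b of 8 (61bpm 4/4) — PASS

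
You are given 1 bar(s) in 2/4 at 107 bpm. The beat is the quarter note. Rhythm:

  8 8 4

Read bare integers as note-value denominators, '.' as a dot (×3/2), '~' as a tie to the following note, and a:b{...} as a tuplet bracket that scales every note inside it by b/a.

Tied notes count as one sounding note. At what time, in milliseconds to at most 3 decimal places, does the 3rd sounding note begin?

1. 0.0ms @ 0 + 280.374ms (1/2)
2. 280.374ms @ 1/2 + 280.374ms (1/2)
3. 560.748ms @ 1 + 560.748ms (1)

note 3 onset = 1b = 560.748ms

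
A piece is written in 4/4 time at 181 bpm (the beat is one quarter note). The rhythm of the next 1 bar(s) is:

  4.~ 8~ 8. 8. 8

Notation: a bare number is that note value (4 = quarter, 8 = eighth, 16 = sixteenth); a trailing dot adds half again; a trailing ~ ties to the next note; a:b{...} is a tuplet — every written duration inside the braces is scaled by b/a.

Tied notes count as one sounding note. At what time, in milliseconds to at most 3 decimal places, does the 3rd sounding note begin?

1. 0.0ms @ 0 + 911.602ms (11/4)
2. 911.602ms @ 11/4 + 248.619ms (3/4)
3. 1160.221ms @ 7/2 + 165.746ms (1/2)

note 3 onset = 7/2b = 1160.221ms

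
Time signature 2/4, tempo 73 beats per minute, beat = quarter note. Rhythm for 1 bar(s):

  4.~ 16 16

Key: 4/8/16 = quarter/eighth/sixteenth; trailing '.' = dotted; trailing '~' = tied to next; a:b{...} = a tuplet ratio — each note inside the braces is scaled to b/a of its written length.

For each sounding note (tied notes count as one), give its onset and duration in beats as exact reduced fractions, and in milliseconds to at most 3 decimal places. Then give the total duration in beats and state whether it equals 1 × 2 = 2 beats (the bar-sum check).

1) 0.0ms=0b +1438.356ms=7/4b
2) 1438.356ms=7/4b +205.479ms=1/4b
Σ=2b of 2 (73bpm 2/4) — PASS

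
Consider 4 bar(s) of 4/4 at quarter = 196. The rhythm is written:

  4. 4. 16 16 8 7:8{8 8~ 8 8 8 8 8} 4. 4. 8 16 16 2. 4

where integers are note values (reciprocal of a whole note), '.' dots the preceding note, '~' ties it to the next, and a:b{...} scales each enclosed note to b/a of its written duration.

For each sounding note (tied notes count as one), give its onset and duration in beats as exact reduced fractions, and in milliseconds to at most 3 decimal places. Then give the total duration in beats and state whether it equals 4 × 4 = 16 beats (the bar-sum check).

1) 0.0ms=0b +459.184ms=3/2b
2) 459.184ms=3/2b +459.184ms=3/2b
3) 918.367ms=3b +76.531ms=1/4b
4) 994.898ms=13/4b +76.531ms=1/4b
5) 1071.429ms=7/2b +153.061ms=1/2b
6) 1224.49ms=4b +174.927ms=4/7b
7) 1399.417ms=32/7b +349.854ms=8/7b
8) 1749.271ms=40/7b +174.927ms=4/7b
9) 1924.198ms=44/7b +174.927ms=4/7b
10) 2099.125ms=48/7b +174.927ms=4/7b
11) 2274.052ms=52/7b +174.927ms=4/7b
12) 2448.98ms=8b +459.184ms=3/2b
13) 2908.163ms=19/2b +459.184ms=3/2b
14) 3367.347ms=11b +153.061ms=1/2b
15) 3520.408ms=23/2b +76.531ms=1/4b
16) 3596.939ms=47/4b +76.531ms=1/4b
17) 3673.469ms=12b +918.367ms=3b
18) 4591.837ms=15b +306.122ms=1b
Σ=16b of 16 (196bpm 4/4) — PASS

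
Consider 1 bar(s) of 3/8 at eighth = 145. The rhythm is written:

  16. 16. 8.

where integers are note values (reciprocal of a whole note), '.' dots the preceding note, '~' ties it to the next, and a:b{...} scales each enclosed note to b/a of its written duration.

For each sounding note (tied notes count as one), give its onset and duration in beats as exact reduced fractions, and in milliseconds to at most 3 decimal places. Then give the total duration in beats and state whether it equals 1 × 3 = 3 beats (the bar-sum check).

1) 0.0ms=0b +310.345ms=3/4b
2) 310.345ms=3/4b +310.345ms=3/4b
3) 620.69ms=3/2b +620.69ms=3/2b
Σ=3b of 3 (145bpm 3/8) — PASS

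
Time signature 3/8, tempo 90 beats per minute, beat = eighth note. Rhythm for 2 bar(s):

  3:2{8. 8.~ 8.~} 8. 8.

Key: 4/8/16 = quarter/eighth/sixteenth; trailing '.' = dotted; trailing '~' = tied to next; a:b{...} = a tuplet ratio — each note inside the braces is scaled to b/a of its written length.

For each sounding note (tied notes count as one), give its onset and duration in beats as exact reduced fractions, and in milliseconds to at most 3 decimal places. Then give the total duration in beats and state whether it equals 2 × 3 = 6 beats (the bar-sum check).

1) 0.0ms=0b +666.667ms=1b
2) 666.667ms=1b +2333.333ms=7/2b
3) 3000.0ms=9/2b +1000.0ms=3/2b
Σ=6b of 6 (90bpm 3/8) — PASS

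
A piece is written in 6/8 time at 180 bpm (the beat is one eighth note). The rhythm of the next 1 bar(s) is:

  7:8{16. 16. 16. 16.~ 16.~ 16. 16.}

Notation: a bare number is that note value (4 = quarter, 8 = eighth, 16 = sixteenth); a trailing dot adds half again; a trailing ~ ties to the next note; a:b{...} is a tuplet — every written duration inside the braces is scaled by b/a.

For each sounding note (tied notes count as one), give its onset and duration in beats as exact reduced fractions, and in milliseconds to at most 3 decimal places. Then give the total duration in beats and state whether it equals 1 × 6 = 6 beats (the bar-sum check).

1) 0.0ms=0b +285.714ms=6/7b
2) 285.714ms=6/7b +285.714ms=6/7b
3) 571.429ms=12/7b +285.714ms=6/7b
4) 857.143ms=18/7b +857.143ms=18/7b
5) 1714.286ms=36/7b +285.714ms=6/7b
Σ=6b of 6 (180bpm 6/8) — PASS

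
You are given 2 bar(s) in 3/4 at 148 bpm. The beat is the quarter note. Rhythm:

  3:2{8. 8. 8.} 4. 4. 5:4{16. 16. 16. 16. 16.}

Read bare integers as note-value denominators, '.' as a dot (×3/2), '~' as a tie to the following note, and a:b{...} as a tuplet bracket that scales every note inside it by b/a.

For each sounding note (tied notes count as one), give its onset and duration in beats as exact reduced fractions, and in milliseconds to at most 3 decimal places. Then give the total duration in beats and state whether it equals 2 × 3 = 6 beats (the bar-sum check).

1) 0.0ms=0b +202.703ms=1/2b
2) 202.703ms=1/2b +202.703ms=1/2b
3) 405.405ms=1b +202.703ms=1/2b
4) 608.108ms=3/2b +608.108ms=3/2b
5) 1216.216ms=3b +608.108ms=3/2b
6) 1824.324ms=9/2b +121.622ms=3/10b
7) 1945.946ms=24/5b +121.622ms=3/10b
8) 2067.568ms=51/10b +121.622ms=3/10b
9) 2189.189ms=27/5b +121.622ms=3/10b
10) 2310.811ms=57/10b +121.622ms=3/10b
Σ=6b of 6 (148bpm 3/4) — PASS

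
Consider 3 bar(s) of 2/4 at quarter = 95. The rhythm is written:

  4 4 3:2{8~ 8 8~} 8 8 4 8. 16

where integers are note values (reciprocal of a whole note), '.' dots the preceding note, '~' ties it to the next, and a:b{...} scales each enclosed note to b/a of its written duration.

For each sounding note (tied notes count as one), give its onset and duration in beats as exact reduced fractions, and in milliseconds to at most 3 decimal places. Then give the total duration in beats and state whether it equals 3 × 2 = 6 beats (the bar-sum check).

1) 0.0ms=0b +631.579ms=1b
2) 631.579ms=1b +631.579ms=1b
3) 1263.158ms=2b +421.053ms=2/3b
4) 1684.211ms=8/3b +526.316ms=5/6b
5) 2210.526ms=7/2b +315.789ms=1/2b
6) 2526.316ms=4b +631.579ms=1b
7) 3157.895ms=5b +473.684ms=3/4b
8) 3631.579ms=23/4b +157.895ms=1/4b
Σ=6b of 6 (95bpm 2/4) — PASS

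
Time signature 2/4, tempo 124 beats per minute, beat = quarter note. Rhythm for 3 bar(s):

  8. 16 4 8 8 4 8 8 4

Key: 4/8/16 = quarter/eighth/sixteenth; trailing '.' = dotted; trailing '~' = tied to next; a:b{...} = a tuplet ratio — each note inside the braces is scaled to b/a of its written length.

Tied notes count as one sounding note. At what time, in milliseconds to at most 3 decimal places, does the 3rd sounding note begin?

note 3 onset = 1b = 483.871ms

1. 0.0ms @ 0 + 362.903ms (3/4)
2. 362.903ms @ 3/4 + 120.968ms (1/4)
3. 483.871ms @ 1 + 483.871ms (1)
4. 967.742ms @ 2 + 241.935ms (1/2)
5. 1209.677ms @ 5/2 + 241.935ms (1/2)
6. 1451.613ms @ 3 + 483.871ms (1)
7. 1935.484ms @ 4 + 241.935ms (1/2)
8. 2177.419ms @ 9/2 + 241.935ms (1/2)
9. 2419.355ms @ 5 + 483.871ms (1)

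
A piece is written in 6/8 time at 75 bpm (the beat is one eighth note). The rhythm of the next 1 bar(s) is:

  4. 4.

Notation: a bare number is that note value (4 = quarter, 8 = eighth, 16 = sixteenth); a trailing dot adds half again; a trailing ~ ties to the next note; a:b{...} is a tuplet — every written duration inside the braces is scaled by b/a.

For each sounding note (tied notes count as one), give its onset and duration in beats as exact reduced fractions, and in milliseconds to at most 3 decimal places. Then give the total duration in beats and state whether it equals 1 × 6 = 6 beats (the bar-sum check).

1) 0.0ms=0b +2400.0ms=3b
2) 2400.0ms=3b +2400.0ms=3b
Σ=6b of 6 (75bpm 6/8) — PASS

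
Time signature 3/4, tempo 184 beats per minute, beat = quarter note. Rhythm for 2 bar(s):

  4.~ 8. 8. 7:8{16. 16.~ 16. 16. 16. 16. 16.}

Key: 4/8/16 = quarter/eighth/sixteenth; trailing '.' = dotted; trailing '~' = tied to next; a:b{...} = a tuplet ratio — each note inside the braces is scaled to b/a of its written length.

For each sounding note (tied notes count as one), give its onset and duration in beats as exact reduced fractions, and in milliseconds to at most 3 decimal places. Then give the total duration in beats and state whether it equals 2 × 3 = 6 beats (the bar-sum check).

1) 0.0ms=0b +733.696ms=9/4b
2) 733.696ms=9/4b +244.565ms=3/4b
3) 978.261ms=3b +139.752ms=3/7b
4) 1118.012ms=24/7b +279.503ms=6/7b
5) 1397.516ms=30/7b +139.752ms=3/7b
6) 1537.267ms=33/7b +139.752ms=3/7b
7) 1677.019ms=36/7b +139.752ms=3/7b
8) 1816.77ms=39/7b +139.752ms=3/7b
Σ=6b of 6 (184bpm 3/4) — PASS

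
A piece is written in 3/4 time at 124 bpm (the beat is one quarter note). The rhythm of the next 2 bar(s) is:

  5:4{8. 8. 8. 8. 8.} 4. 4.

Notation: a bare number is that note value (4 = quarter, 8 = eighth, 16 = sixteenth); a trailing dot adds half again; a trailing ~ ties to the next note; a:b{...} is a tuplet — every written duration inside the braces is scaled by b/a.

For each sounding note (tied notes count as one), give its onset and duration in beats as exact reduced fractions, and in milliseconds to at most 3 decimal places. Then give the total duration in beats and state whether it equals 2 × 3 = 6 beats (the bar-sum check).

1) 0.0ms=0b +290.323ms=3/5b
2) 290.323ms=3/5b +290.323ms=3/5b
3) 580.645ms=6/5b +290.323ms=3/5b
4) 870.968ms=9/5b +290.323ms=3/5b
5) 1161.29ms=12/5b +290.323ms=3/5b
6) 1451.613ms=3b +725.806ms=3/2b
7) 2177.419ms=9/2b +725.806ms=3/2b
Σ=6b of 6 (124bpm 3/4) — PASS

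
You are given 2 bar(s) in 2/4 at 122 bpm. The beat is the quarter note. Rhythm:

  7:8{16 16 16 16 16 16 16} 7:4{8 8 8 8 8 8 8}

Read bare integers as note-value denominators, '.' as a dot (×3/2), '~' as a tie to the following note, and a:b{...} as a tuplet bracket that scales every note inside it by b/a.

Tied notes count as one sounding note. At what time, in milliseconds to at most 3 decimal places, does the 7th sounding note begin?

note 7 onset = 12/7b = 843.091ms

1. 0.0ms @ 0 + 140.515ms (2/7)
2. 140.515ms @ 2/7 + 140.515ms (2/7)
3. 281.03ms @ 4/7 + 140.515ms (2/7)
4. 421.546ms @ 6/7 + 140.515ms (2/7)
5. 562.061ms @ 8/7 + 140.515ms (2/7)
6. 702.576ms @ 10/7 + 140.515ms (2/7)
7. 843.091ms @ 12/7 + 140.515ms (2/7)
8. 983.607ms @ 2 + 140.515ms (2/7)
9. 1124.122ms @ 16/7 + 140.515ms (2/7)
10. 1264.637ms @ 18/7 + 140.515ms (2/7)
11. 1405.152ms @ 20/7 + 140.515ms (2/7)
12. 1545.667ms @ 22/7 + 140.515ms (2/7)
13. 1686.183ms @ 24/7 + 140.515ms (2/7)
14. 1826.698ms @ 26/7 + 140.515ms (2/7)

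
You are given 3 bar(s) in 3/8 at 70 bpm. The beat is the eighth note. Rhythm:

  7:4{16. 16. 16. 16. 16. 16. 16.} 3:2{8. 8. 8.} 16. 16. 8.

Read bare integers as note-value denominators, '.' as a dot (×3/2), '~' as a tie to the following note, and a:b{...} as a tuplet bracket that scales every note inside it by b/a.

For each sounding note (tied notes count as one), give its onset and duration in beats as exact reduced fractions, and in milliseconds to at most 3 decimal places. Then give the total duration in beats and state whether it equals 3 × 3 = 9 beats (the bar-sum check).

1) 0.0ms=0b +367.347ms=3/7b
2) 367.347ms=3/7b +367.347ms=3/7b
3) 734.694ms=6/7b +367.347ms=3/7b
4) 1102.041ms=9/7b +367.347ms=3/7b
5) 1469.388ms=12/7b +367.347ms=3/7b
6) 1836.735ms=15/7b +367.347ms=3/7b
7) 2204.082ms=18/7b +367.347ms=3/7b
8) 2571.429ms=3b +857.143ms=1b
9) 3428.571ms=4b +857.143ms=1b
10) 4285.714ms=5b +857.143ms=1b
11) 5142.857ms=6b +642.857ms=3/4b
12) 5785.714ms=27/4b +642.857ms=3/4b
13) 6428.571ms=15/2b +1285.714ms=3/2b
Σ=9b of 9 (70bpm 3/8) — PASS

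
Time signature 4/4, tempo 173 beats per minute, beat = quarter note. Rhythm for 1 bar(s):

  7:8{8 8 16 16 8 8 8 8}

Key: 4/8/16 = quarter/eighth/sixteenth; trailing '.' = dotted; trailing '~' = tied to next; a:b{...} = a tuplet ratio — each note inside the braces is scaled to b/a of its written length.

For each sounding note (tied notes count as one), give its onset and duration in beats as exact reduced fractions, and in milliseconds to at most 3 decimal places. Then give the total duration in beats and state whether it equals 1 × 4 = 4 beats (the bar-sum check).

1) 0.0ms=0b +198.183ms=4/7b
2) 198.183ms=4/7b +198.183ms=4/7b
3) 396.367ms=8/7b +99.092ms=2/7b
4) 495.458ms=10/7b +99.092ms=2/7b
5) 594.55ms=12/7b +198.183ms=4/7b
6) 792.733ms=16/7b +198.183ms=4/7b
7) 990.917ms=20/7b +198.183ms=4/7b
8) 1189.1ms=24/7b +198.183ms=4/7b
Σ=4b of 4 (173bpm 4/4) — PASS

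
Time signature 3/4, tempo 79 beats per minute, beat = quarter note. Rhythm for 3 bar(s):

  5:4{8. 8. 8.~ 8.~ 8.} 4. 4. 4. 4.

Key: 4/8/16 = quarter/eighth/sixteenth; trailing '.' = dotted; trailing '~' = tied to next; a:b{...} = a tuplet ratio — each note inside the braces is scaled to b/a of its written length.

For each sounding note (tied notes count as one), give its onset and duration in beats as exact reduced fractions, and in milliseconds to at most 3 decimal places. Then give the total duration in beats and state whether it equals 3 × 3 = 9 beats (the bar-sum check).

1) 0.0ms=0b +455.696ms=3/5b
2) 455.696ms=3/5b +455.696ms=3/5b
3) 911.392ms=6/5b +1367.089ms=9/5b
4) 2278.481ms=3b +1139.241ms=3/2b
5) 3417.722ms=9/2b +1139.241ms=3/2b
6) 4556.962ms=6b +1139.241ms=3/2b
7) 5696.203ms=15/2b +1139.241ms=3/2b
Σ=9b of 9 (79bpm 3/4) — PASS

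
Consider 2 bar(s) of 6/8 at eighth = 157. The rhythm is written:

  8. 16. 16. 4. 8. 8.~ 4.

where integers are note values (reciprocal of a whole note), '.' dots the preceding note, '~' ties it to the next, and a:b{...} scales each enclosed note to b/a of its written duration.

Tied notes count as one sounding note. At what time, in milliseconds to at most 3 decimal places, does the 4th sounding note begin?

note 4 onset = 3b = 1146.497ms

1. 0.0ms @ 0 + 573.248ms (3/2)
2. 573.248ms @ 3/2 + 286.624ms (3/4)
3. 859.873ms @ 9/4 + 286.624ms (3/4)
4. 1146.497ms @ 3 + 1146.497ms (3)
5. 2292.994ms @ 6 + 573.248ms (3/2)
6. 2866.242ms @ 15/2 + 1719.745ms (9/2)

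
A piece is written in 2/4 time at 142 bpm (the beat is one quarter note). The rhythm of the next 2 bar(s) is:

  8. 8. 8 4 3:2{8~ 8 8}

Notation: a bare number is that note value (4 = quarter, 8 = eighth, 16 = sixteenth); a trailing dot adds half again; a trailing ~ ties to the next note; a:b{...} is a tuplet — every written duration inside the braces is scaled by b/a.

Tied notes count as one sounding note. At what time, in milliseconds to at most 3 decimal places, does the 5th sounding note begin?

1. 0.0ms @ 0 + 316.901ms (3/4)
2. 316.901ms @ 3/4 + 316.901ms (3/4)
3. 633.803ms @ 3/2 + 211.268ms (1/2)
4. 845.07ms @ 2 + 422.535ms (1)
5. 1267.606ms @ 3 + 281.69ms (2/3)
6. 1549.296ms @ 11/3 + 140.845ms (1/3)

note 5 onset = 3b = 1267.606ms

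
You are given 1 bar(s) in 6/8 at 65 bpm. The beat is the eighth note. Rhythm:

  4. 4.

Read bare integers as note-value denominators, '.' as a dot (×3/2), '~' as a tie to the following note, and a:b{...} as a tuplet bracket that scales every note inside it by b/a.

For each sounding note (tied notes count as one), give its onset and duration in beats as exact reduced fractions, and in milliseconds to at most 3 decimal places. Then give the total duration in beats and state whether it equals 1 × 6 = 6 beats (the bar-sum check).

1) 0.0ms=0b +2769.231ms=3b
2) 2769.231ms=3b +2769.231ms=3b
Σ=6b of 6 (65bpm 6/8) — PASS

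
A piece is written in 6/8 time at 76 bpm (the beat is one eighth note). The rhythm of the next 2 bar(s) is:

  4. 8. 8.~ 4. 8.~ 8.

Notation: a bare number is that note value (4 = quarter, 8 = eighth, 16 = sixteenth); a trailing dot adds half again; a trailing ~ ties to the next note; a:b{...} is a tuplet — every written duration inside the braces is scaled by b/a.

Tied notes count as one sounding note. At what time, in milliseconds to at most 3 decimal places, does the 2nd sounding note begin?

1. 0.0ms @ 0 + 2368.421ms (3)
2. 2368.421ms @ 3 + 1184.211ms (3/2)
3. 3552.632ms @ 9/2 + 3552.632ms (9/2)
4. 7105.263ms @ 9 + 2368.421ms (3)

note 2 onset = 3b = 2368.421ms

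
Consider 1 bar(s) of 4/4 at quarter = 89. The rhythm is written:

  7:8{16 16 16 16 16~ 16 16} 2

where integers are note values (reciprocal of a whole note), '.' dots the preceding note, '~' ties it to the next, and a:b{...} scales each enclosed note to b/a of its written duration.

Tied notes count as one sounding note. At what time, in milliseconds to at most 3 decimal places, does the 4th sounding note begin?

note 4 onset = 6/7b = 577.849ms

1. 0.0ms @ 0 + 192.616ms (2/7)
2. 192.616ms @ 2/7 + 192.616ms (2/7)
3. 385.233ms @ 4/7 + 192.616ms (2/7)
4. 577.849ms @ 6/7 + 192.616ms (2/7)
5. 770.465ms @ 8/7 + 385.233ms (4/7)
6. 1155.698ms @ 12/7 + 192.616ms (2/7)
7. 1348.315ms @ 2 + 1348.315ms (2)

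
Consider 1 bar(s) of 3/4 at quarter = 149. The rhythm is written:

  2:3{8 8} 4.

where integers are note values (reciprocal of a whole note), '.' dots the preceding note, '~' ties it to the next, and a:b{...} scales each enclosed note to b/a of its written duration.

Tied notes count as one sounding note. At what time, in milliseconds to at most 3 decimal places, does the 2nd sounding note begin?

1. 0.0ms @ 0 + 302.013ms (3/4)
2. 302.013ms @ 3/4 + 302.013ms (3/4)
3. 604.027ms @ 3/2 + 604.027ms (3/2)

note 2 onset = 3/4b = 302.013ms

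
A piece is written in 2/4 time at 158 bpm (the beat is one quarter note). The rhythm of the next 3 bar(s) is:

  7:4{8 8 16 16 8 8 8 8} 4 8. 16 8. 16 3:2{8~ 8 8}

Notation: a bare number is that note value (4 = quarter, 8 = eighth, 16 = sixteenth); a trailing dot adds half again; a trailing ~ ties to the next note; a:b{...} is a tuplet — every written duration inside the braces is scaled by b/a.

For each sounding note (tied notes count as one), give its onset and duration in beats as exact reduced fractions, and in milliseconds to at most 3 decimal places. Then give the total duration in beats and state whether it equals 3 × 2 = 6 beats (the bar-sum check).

1) 0.0ms=0b +108.499ms=2/7b
2) 108.499ms=2/7b +108.499ms=2/7b
3) 216.998ms=4/7b +54.25ms=1/7b
4) 271.248ms=5/7b +54.25ms=1/7b
5) 325.497ms=6/7b +108.499ms=2/7b
6) 433.996ms=8/7b +108.499ms=2/7b
7) 542.495ms=10/7b +108.499ms=2/7b
8) 650.995ms=12/7b +108.499ms=2/7b
9) 759.494ms=2b +379.747ms=1b
10) 1139.241ms=3b +284.81ms=3/4b
11) 1424.051ms=15/4b +94.937ms=1/4b
12) 1518.987ms=4b +284.81ms=3/4b
13) 1803.797ms=19/4b +94.937ms=1/4b
14) 1898.734ms=5b +253.165ms=2/3b
15) 2151.899ms=17/3b +126.582ms=1/3b
Σ=6b of 6 (158bpm 2/4) — PASS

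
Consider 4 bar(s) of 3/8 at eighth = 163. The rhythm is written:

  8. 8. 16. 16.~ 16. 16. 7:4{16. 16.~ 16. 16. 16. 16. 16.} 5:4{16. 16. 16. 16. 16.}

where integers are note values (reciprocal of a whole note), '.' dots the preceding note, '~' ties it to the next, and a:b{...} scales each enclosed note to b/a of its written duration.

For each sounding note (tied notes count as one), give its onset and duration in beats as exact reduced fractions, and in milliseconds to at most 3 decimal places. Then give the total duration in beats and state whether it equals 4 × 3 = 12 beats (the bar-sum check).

1) 0.0ms=0b +552.147ms=3/2b
2) 552.147ms=3/2b +552.147ms=3/2b
3) 1104.294ms=3b +276.074ms=3/4b
4) 1380.368ms=15/4b +552.147ms=3/2b
5) 1932.515ms=21/4b +276.074ms=3/4b
6) 2208.589ms=6b +157.756ms=3/7b
7) 2366.345ms=45/7b +315.513ms=6/7b
8) 2681.858ms=51/7b +157.756ms=3/7b
9) 2839.614ms=54/7b +157.756ms=3/7b
10) 2997.371ms=57/7b +157.756ms=3/7b
11) 3155.127ms=60/7b +157.756ms=3/7b
12) 3312.883ms=9b +220.859ms=3/5b
13) 3533.742ms=48/5b +220.859ms=3/5b
14) 3754.601ms=51/5b +220.859ms=3/5b
15) 3975.46ms=54/5b +220.859ms=3/5b
16) 4196.319ms=57/5b +220.859ms=3/5b
Σ=12b of 12 (163bpm 3/8) — PASS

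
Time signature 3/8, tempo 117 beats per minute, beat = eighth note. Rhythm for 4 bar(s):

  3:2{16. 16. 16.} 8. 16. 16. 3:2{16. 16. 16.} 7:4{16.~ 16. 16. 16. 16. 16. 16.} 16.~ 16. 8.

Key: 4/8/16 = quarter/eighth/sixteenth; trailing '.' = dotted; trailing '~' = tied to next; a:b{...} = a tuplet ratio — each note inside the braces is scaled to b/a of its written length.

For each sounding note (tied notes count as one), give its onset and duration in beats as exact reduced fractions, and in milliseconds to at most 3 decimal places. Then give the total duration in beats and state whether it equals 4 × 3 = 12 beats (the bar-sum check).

1) 0.0ms=0b +256.41ms=1/2b
2) 256.41ms=1/2b +256.41ms=1/2b
3) 512.821ms=1b +256.41ms=1/2b
4) 769.231ms=3/2b +769.231ms=3/2b
5) 1538.462ms=3b +384.615ms=3/4b
6) 1923.077ms=15/4b +384.615ms=3/4b
7) 2307.692ms=9/2b +256.41ms=1/2b
8) 2564.103ms=5b +256.41ms=1/2b
9) 2820.513ms=11/2b +256.41ms=1/2b
10) 3076.923ms=6b +439.56ms=6/7b
11) 3516.484ms=48/7b +219.78ms=3/7b
12) 3736.264ms=51/7b +219.78ms=3/7b
13) 3956.044ms=54/7b +219.78ms=3/7b
14) 4175.824ms=57/7b +219.78ms=3/7b
15) 4395.604ms=60/7b +219.78ms=3/7b
16) 4615.385ms=9b +769.231ms=3/2b
17) 5384.615ms=21/2b +769.231ms=3/2b
Σ=12b of 12 (117bpm 3/8) — PASS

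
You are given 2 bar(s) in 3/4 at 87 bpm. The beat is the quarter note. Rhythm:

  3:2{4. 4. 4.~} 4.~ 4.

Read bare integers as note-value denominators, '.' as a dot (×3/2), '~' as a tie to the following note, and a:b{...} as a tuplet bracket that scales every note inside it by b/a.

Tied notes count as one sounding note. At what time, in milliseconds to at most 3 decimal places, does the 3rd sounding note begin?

1. 0.0ms @ 0 + 689.655ms (1)
2. 689.655ms @ 1 + 689.655ms (1)
3. 1379.31ms @ 2 + 2758.621ms (4)

note 3 onset = 2b = 1379.31ms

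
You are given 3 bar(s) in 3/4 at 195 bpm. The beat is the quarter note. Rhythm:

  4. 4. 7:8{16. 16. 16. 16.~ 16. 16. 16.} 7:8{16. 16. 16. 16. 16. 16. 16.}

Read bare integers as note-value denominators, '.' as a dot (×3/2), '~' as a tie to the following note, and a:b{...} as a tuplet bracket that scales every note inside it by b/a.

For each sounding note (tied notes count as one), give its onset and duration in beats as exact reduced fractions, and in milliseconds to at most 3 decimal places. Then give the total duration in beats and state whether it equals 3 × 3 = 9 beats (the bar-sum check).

1) 0.0ms=0b +461.538ms=3/2b
2) 461.538ms=3/2b +461.538ms=3/2b
3) 923.077ms=3b +131.868ms=3/7b
4) 1054.945ms=24/7b +131.868ms=3/7b
5) 1186.813ms=27/7b +131.868ms=3/7b
6) 1318.681ms=30/7b +263.736ms=6/7b
7) 1582.418ms=36/7b +131.868ms=3/7b
8) 1714.286ms=39/7b +131.868ms=3/7b
9) 1846.154ms=6b +131.868ms=3/7b
10) 1978.022ms=45/7b +131.868ms=3/7b
11) 2109.89ms=48/7b +131.868ms=3/7b
12) 2241.758ms=51/7b +131.868ms=3/7b
13) 2373.626ms=54/7b +131.868ms=3/7b
14) 2505.495ms=57/7b +131.868ms=3/7b
15) 2637.363ms=60/7b +131.868ms=3/7b
Σ=9b of 9 (195bpm 3/4) — PASS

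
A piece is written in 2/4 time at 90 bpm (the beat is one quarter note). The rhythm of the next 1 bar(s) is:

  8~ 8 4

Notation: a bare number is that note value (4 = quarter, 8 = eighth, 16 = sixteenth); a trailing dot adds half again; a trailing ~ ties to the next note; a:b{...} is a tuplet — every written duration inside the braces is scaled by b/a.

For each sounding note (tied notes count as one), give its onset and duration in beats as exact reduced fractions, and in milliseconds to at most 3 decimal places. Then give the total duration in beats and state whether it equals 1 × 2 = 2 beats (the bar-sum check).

1) 0.0ms=0b +666.667ms=1b
2) 666.667ms=1b +666.667ms=1b
Σ=2b of 2 (90bpm 2/4) — PASS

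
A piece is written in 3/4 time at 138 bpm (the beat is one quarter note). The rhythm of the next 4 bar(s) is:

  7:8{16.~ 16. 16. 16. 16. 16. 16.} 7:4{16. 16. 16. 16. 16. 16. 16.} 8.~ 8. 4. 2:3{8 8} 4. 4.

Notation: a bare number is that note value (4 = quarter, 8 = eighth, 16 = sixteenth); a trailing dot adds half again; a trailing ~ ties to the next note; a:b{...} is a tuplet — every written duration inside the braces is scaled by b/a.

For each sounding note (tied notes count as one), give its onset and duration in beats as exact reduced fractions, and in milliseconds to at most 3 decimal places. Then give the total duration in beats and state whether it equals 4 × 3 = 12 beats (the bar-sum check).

1) 0.0ms=0b +372.671ms=6/7b
2) 372.671ms=6/7b +186.335ms=3/7b
3) 559.006ms=9/7b +186.335ms=3/7b
4) 745.342ms=12/7b +186.335ms=3/7b
5) 931.677ms=15/7b +186.335ms=3/7b
6) 1118.012ms=18/7b +186.335ms=3/7b
7) 1304.348ms=3b +93.168ms=3/14b
8) 1397.516ms=45/14b +93.168ms=3/14b
9) 1490.683ms=24/7b +93.168ms=3/14b
10) 1583.851ms=51/14b +93.168ms=3/14b
11) 1677.019ms=27/7b +93.168ms=3/14b
12) 1770.186ms=57/14b +93.168ms=3/14b
13) 1863.354ms=30/7b +93.168ms=3/14b
14) 1956.522ms=9/2b +652.174ms=3/2b
15) 2608.696ms=6b +652.174ms=3/2b
16) 3260.87ms=15/2b +326.087ms=3/4b
17) 3586.957ms=33/4b +326.087ms=3/4b
18) 3913.043ms=9b +652.174ms=3/2b
19) 4565.217ms=21/2b +652.174ms=3/2b
Σ=12b of 12 (138bpm 3/4) — PASS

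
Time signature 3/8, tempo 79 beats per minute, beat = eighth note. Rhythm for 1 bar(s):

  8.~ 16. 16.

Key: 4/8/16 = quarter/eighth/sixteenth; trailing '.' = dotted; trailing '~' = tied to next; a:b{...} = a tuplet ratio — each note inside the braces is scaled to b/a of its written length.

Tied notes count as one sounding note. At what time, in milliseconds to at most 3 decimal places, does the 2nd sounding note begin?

note 2 onset = 9/4b = 1708.861ms

1. 0.0ms @ 0 + 1708.861ms (9/4)
2. 1708.861ms @ 9/4 + 569.62ms (3/4)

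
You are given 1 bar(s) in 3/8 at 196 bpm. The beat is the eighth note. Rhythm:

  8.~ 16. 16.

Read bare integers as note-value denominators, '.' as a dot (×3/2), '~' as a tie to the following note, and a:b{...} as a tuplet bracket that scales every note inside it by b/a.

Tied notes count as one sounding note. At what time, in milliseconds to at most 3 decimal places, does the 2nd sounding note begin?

1. 0.0ms @ 0 + 688.776ms (9/4)
2. 688.776ms @ 9/4 + 229.592ms (3/4)

note 2 onset = 9/4b = 688.776ms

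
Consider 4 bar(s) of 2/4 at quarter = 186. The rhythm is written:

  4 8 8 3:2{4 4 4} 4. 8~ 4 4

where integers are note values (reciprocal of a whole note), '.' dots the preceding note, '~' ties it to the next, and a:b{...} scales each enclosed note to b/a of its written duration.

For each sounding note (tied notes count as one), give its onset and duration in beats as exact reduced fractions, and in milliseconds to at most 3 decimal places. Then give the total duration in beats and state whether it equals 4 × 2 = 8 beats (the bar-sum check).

1) 0.0ms=0b +322.581ms=1b
2) 322.581ms=1b +161.29ms=1/2b
3) 483.871ms=3/2b +161.29ms=1/2b
4) 645.161ms=2b +215.054ms=2/3b
5) 860.215ms=8/3b +215.054ms=2/3b
6) 1075.269ms=10/3b +215.054ms=2/3b
7) 1290.323ms=4b +483.871ms=3/2b
8) 1774.194ms=11/2b +483.871ms=3/2b
9) 2258.065ms=7b +322.581ms=1b
Σ=8b of 8 (186bpm 2/4) — PASS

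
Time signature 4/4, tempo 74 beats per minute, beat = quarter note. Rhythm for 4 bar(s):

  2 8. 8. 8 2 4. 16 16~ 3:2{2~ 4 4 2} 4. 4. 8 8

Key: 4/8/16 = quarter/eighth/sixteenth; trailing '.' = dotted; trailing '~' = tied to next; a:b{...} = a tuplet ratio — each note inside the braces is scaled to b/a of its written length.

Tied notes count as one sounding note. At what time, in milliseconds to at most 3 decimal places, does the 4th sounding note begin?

1. 0.0ms @ 0 + 1621.622ms (2)
2. 1621.622ms @ 2 + 608.108ms (3/4)
3. 2229.73ms @ 11/4 + 608.108ms (3/4)
4. 2837.838ms @ 7/2 + 405.405ms (1/2)
5. 3243.243ms @ 4 + 1621.622ms (2)
6. 4864.865ms @ 6 + 1216.216ms (3/2)
7. 6081.081ms @ 15/2 + 202.703ms (1/4)
8. 6283.784ms @ 31/4 + 1824.324ms (9/4)
9. 8108.108ms @ 10 + 540.541ms (2/3)
10. 8648.649ms @ 32/3 + 1081.081ms (4/3)
11. 9729.73ms @ 12 + 1216.216ms (3/2)
12. 10945.946ms @ 27/2 + 1216.216ms (3/2)
13. 12162.162ms @ 15 + 405.405ms (1/2)
14. 12567.568ms @ 31/2 + 405.405ms (1/2)

note 4 onset = 7/2b = 2837.838ms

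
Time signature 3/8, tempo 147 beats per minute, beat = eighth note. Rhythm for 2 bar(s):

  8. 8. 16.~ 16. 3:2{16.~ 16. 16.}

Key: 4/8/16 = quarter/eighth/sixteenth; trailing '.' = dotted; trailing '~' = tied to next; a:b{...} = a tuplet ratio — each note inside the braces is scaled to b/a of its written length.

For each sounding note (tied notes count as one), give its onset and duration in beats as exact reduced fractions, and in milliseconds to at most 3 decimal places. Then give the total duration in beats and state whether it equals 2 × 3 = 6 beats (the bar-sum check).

1) 0.0ms=0b +612.245ms=3/2b
2) 612.245ms=3/2b +612.245ms=3/2b
3) 1224.49ms=3b +612.245ms=3/2b
4) 1836.735ms=9/2b +408.163ms=1b
5) 2244.898ms=11/2b +204.082ms=1/2b
Σ=6b of 6 (147bpm 3/8) — PASS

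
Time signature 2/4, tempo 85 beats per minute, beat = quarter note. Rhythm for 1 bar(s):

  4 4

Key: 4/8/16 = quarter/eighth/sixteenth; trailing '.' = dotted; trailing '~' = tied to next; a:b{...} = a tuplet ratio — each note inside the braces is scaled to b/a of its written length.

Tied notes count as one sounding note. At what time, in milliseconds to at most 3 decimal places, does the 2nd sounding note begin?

1. 0.0ms @ 0 + 705.882ms (1)
2. 705.882ms @ 1 + 705.882ms (1)

note 2 onset = 1b = 705.882ms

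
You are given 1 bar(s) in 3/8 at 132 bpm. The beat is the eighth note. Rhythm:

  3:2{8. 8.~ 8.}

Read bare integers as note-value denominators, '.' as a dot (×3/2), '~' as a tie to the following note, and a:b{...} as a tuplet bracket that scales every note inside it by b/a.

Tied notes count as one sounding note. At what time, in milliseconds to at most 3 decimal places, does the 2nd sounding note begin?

1. 0.0ms @ 0 + 454.545ms (1)
2. 454.545ms @ 1 + 909.091ms (2)

note 2 onset = 1b = 454.545ms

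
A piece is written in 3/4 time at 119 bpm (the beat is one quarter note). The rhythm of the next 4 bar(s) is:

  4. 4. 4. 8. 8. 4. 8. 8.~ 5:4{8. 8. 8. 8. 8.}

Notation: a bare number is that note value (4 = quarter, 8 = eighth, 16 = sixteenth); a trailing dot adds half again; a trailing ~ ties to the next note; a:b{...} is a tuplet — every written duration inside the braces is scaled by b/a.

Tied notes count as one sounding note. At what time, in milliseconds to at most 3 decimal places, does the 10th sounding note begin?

1. 0.0ms @ 0 + 756.303ms (3/2)
2. 756.303ms @ 3/2 + 756.303ms (3/2)
3. 1512.605ms @ 3 + 756.303ms (3/2)
4. 2268.908ms @ 9/2 + 378.151ms (3/4)
5. 2647.059ms @ 21/4 + 378.151ms (3/4)
6. 3025.21ms @ 6 + 756.303ms (3/2)
7. 3781.513ms @ 15/2 + 378.151ms (3/4)
8. 4159.664ms @ 33/4 + 680.672ms (27/20)
9. 4840.336ms @ 48/5 + 302.521ms (3/5)
10. 5142.857ms @ 51/5 + 302.521ms (3/5)
11. 5445.378ms @ 54/5 + 302.521ms (3/5)
12. 5747.899ms @ 57/5 + 302.521ms (3/5)

note 10 onset = 51/5b = 5142.857ms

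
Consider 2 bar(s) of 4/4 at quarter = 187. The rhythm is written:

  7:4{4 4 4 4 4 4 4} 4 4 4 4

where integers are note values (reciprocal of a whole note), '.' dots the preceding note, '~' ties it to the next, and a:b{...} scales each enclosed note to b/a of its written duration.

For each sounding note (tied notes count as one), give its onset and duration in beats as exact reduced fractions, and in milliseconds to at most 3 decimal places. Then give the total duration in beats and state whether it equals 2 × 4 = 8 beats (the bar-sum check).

1) 0.0ms=0b +183.346ms=4/7b
2) 183.346ms=4/7b +183.346ms=4/7b
3) 366.692ms=8/7b +183.346ms=4/7b
4) 550.038ms=12/7b +183.346ms=4/7b
5) 733.384ms=16/7b +183.346ms=4/7b
6) 916.73ms=20/7b +183.346ms=4/7b
7) 1100.076ms=24/7b +183.346ms=4/7b
8) 1283.422ms=4b +320.856ms=1b
9) 1604.278ms=5b +320.856ms=1b
10) 1925.134ms=6b +320.856ms=1b
11) 2245.989ms=7b +320.856ms=1b
Σ=8b of 8 (187bpm 4/4) — PASS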